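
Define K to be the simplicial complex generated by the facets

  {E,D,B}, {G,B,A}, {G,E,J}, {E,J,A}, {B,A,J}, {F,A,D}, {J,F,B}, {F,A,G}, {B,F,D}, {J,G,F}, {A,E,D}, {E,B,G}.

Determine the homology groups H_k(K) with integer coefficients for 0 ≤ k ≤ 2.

We work with the vertex ordering A < B < D < E < F < G < J. The simplices of K, each written with vertices in increasing order, are:

  0-simplices (7): A, B, D, E, F, G, J
  1-simplices (18): AB, AD, AE, AF, AG, AJ, BD, BE, BF, BG, BJ, DE, DF, EG, EJ, FG, FJ, GJ
  2-simplices (12): ABG, ABJ, ADE, ADF, AEJ, AFG, BDE, BDF, BEG, BFJ, EGJ, FGJ

so the chain groups are C_0 ≅ Z^7, C_1 ≅ Z^18, C_2 ≅ Z^12.

The boundary map ∂_1: C_1 → C_0 sends each edge [p,q] (with p < q) to q − p. For instance
  ∂EJ = J − E.
The resulting 7×18 matrix has rank 6, and its Smith normal form has invariant factors (1,1,1,1,1,1).

Boundary ∂_2: C_2 → C_1 maps a triangle to the signed sum of its edges. For instance
  ∂FGJ = GJ − FJ + FG,
  ∂AFG = FG − AG + AF.
This gives a 18×12 integer matrix of rank 12; reducing to Smith normal form yields diagonal entries (1,1,1,1,1,1,1,1,1,1,1,2).

Now H_k = ker ∂_k / im ∂_{k+1}, so:

  H_0: rank C_0 − rank ∂_1 = 7 − 6 = 1, and the invariant factors of ∂_1 are all 1, so H_0 = Z.
  H_1: rank ker ∂_1 − rank ∂_2 = (18 − 6) − 12 = 0, and ∂_2 has invariant factor 2 > 1, so H_1 = Z/2.
  H_2: rank ker ∂_2 − rank ∂_3 = (12 − 12) − 0 = 0, and there is no ∂_3, so H_2 = 0.

As a check, the Euler characteristic is 7 − 18 + 12 = 1, which agrees with 1 − 0 + 0 = 1.

H_0 = Z,  H_1 = Z/2,  H_2 = 0.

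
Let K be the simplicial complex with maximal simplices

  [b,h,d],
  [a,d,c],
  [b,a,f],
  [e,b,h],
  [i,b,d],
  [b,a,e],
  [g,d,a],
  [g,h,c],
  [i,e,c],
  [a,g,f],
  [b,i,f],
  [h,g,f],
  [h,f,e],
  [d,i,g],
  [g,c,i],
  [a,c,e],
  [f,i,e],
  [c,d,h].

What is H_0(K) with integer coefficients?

Order the vertices as a < b < c < d < e < f < g < h < i. Listing each simplex with vertices in this order, K has dimension 2 with simplices:

  0-simplices (9): a, b, c, d, e, f, g, h, i
  1-simplices (27): ab, ac, ad, ae, af, ag, bd, be, bf, bh, bi, cd, ce, cg, ch, ci, dg, dh, di, ef, eh, ei, fg, fh, fi, gh, gi
  2-simplices (18): abe, abf, acd, ace, adg, afg, bdh, bdi, beh, bfi, cdh, cei, cgh, cgi, dgi, efh, efi, fgh

so the chain groups are C_0 ≅ Z^9, C_1 ≅ Z^27, C_2 ≅ Z^18.

∂_1: C_1 → C_0 maps an edge to its endpoints' difference, ∂[p,q] = q − p. For instance
  ∂be = e − b.
The resulting 9×27 matrix has rank 8, and its Smith normal form has invariant factors (1,1,1,1,1,1,1,1).

∂_2: C_2 → C_1 acts by ∂[p,q,r] = [q,r] − [p,r] + [p,q]. For instance
  ∂afg = fg − ag + af,
  ∂efi = fi − ei + ef.
This gives a 27×18 integer matrix of rank 18; reducing to Smith normal form yields diagonal entries (1,1,1,1,1,1,1,1,1,1,1,1,1,1,1,1,1,2).

Reading off H_k = ker ∂_k / im ∂_{k+1}:

  H_0: rank C_0 − rank ∂_1 = 9 − 8 = 1, and the invariant factors of ∂_1 are all 1, so H_0 = Z.

H_0 = Z.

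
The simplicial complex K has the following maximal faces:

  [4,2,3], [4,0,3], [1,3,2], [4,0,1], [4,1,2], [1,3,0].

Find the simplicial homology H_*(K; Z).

H_0 = Z,  H_1 = 0,  H_2 = Z.

Fix the vertex order 0 < 1 < 2 < 3 < 4 and write every simplex with vertices in increasing order. Then dim K = 2 and the simplices of K are:

  0-simplices (5): [0], [1], [2], [3], [4]
  1-simplices (9): [0,1], [0,3], [0,4], [1,2], [1,3], [1,4], [2,3], [2,4], [3,4]
  2-simplices (6): [0,1,3], [0,1,4], [0,3,4], [1,2,3], [1,2,4], [2,3,4]

Hence C_0 ≅ Z^5, C_1 ≅ Z^9, C_2 ≅ Z^6.

Boundary ∂_1: C_1 → C_0 sends each edge [p,q] (with p < q) to q − p. For instance
  ∂[2,4] = [4] − [2].
The resulting 5×9 matrix has rank 4, and its Smith normal form has invariant factors (1,1,1,1).

Boundary ∂_2: C_2 → C_1 sends each 2-simplex [p,q,r] to [q,r] − [p,r] + [p,q]. For instance
  ∂[0,1,4] = [1,4] − [0,4] + [0,1],
  ∂[2,3,4] = [3,4] − [2,4] + [2,3].
This gives a 9×6 integer matrix of rank 5; reducing to Smith normal form yields diagonal entries (1,1,1,1,1).

From H_k ≅ ker(∂_k) / im(∂_{k+1}) we obtain:

  H_0: rank C_0 − rank ∂_1 = 5 − 4 = 1, and the invariant factors of ∂_1 are all 1, so H_0 = Z.
  H_1: rank ker ∂_1 − rank ∂_2 = (9 − 4) − 5 = 0, and the invariant factors of ∂_2 are all 1, so H_1 = 0.
  H_2: rank ker ∂_2 − rank ∂_3 = (6 − 5) − 0 = 1, and there is no ∂_3, so H_2 = Z.

As a check, the Euler characteristic is 5 − 9 + 6 = 2, which agrees with 1 − 0 + 1 = 2.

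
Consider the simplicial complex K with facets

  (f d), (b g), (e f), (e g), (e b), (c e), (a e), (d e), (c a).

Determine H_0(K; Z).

H_0 ≅ Z.

We work with the vertex ordering a < b < c < d < e < f < g. The simplices of K, each written with vertices in increasing order, are:

  0-simplices (7): a, b, c, d, e, f, g
  1-simplices (9): ac, ae, be, bg, ce, de, df, ef, eg

so the chain groups are C_0 ≅ Z^7, C_1 ≅ Z^9.

∂_1: C_1 → C_0 sends each edge [p,q] (with p < q) to q − p.
As a 7×9 matrix over Z this has rank 6, with invariant factors (1,1,1,1,1,1).

Reading off H_k = ker ∂_k / im ∂_{k+1}:

  H_0: rank C_0 − rank ∂_1 = 7 − 6 = 1, and the invariant factors of ∂_1 are all 1, so H_0 = Z.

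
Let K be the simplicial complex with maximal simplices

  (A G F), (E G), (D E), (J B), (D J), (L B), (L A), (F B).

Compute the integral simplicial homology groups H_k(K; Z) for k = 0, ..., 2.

H_0 ≅ Z,  H_1 ≅ Z^2,  H_2 = 0.

Take the total order A < B < D < E < F < G < J < L on the vertex set. Then K (dimension 2) consists of the simplices:

  0-simplices (8): A, B, D, E, F, G, J, L
  1-simplices (10): AF, AG, AL, BF, BJ, BL, DE, DJ, EG, FG
  2-simplices (1): AFG

giving chain groups C_0 ≅ Z^8, C_1 ≅ Z^10, C_2 ≅ Z^1.

Boundary ∂_1: C_1 → C_0 maps an edge to its endpoints' difference, ∂[p,q] = q − p. For instance
  ∂AF = F − A.
The resulting 8×10 matrix has rank 7, and its Smith normal form has invariant factors (1,1,1,1,1,1,1).

Boundary ∂_2: C_2 → C_1 sends each 2-simplex [p,q,r] to [q,r] − [p,r] + [p,q]. For instance
  ∂AFG = FG − AG + AF.
As a 10×1 matrix over Z this has rank 1, with invariant factors (1).

Now H_k = ker ∂_k / im ∂_{k+1}, so:

  H_0: rank C_0 − rank ∂_1 = 8 − 7 = 1, and the invariant factors of ∂_1 are all 1, so H_0 ≅ Z.
  H_1: rank ker ∂_1 − rank ∂_2 = (10 − 7) − 1 = 2, and the invariant factors of ∂_2 are all 1, so H_1 ≅ Z^2.
  H_2: rank ker ∂_2 − rank ∂_3 = (1 − 1) − 0 = 0, and there is no ∂_3, so H_2 ≅ 0.

As a check, the Euler characteristic is 8 − 10 + 1 = -1, which agrees with 1 − 2 + 0 = -1.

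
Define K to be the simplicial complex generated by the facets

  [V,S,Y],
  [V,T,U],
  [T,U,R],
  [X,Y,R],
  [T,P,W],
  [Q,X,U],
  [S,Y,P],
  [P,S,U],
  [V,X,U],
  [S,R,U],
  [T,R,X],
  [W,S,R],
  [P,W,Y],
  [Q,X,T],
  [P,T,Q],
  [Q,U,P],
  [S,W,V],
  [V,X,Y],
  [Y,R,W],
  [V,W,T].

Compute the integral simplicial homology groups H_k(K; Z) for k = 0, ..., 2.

Take the total order P < Q < R < S < T < U < V < W < X < Y on the vertex set. Then K (dimension 2) consists of the simplices:

  0-simplices (10): P, Q, R, S, T, U, V, W, X, Y
  1-simplices (30): PQ, PS, PT, PU, PW, PY, QT, QU, QX, RS, RT, RU, RW, RX, RY, SU, SV, SW, SY, TU, TV, TW, TX, UV, UX, VW, VX, VY, WY, XY
  2-simplices (20): PQT, PQU, PSU, PSY, PTW, PWY, QTX, QUX, RSU, RSW, RTU, RTX, RWY, RXY, SVW, SVY, TUV, TVW, UVX, VXY

Hence C_0 ≅ Z^10, C_1 ≅ Z^30, C_2 ≅ Z^20.

Boundary ∂_1: C_1 → C_0 is given by ∂[p,q] = [q] − [p].
The 10×30 boundary matrix has rank 9 and Smith normal form diag(1,1,1,1,1,1,1,1,1).

∂_2: C_2 → C_1 sends each 2-simplex [p,q,r] to [q,r] − [p,r] + [p,q]. For instance
  ∂PQT = QT − PT + PQ,
  ∂RSW = SW − RW + RS.
The resulting 30×20 matrix has rank 20, and its Smith normal form has invariant factors (1,1,1,1,1,1,1,1,1,1,1,1,1,1,1,1,1,1,1,2).

From H_k ≅ ker(∂_k) / im(∂_{k+1}) we obtain:

  H_0: rank C_0 − rank ∂_1 = 10 − 9 = 1, and the invariant factors of ∂_1 are all 1, so H_0 = Z.
  H_1: rank ker ∂_1 − rank ∂_2 = (30 − 9) − 20 = 1, and ∂_2 has invariant factor 2 > 1, so H_1 = Z ⊕ Z/2.
  H_2: rank ker ∂_2 − rank ∂_3 = (20 − 20) − 0 = 0, and there is no ∂_3, so H_2 = 0.

H_0 ≅ Z,  H_1 ≅ Z ⊕ Z/2,  H_2 = 0.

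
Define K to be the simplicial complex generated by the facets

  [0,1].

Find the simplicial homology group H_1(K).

Order the vertices as 0 < 1. Listing each simplex with vertices in this order, K has dimension 1 with simplices:

  0-simplices (2): [0], [1]
  1-simplices (1): [0,1]

Hence C_0 ≅ Z^2, C_1 ≅ Z^1.

∂_1: C_1 → C_0 is given by ∂[p,q] = [q] − [p]. For instance
  ∂[0,1] = [1] − [0].
As a 2×1 matrix over Z this has rank 1, with invariant factors (1).

From H_k ≅ ker(∂_k) / im(∂_{k+1}) we obtain:

  H_1: rank ker ∂_1 − rank ∂_2 = (1 − 1) − 0 = 0, and there is no ∂_2, so H_1 ≅ 0.

(K is a triangulation of the 1-simplex.)

H_1 = 0.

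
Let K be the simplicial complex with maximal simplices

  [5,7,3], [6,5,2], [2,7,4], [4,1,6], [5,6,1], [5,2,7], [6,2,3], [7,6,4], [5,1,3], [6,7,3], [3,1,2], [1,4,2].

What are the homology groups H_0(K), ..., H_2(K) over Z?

Take the total order 1 < 2 < 3 < 4 < 5 < 6 < 7 on the vertex set. Then K (dimension 2) consists of the simplices:

  0-simplices (7): [1], [2], [3], [4], [5], [6], [7]
  1-simplices (18): [1,2], [1,3], [1,4], [1,5], [1,6], [2,3], [2,4], [2,5], [2,6], [2,7], [3,5], [3,6], [3,7], [4,6], [4,7], [5,6], [5,7], [6,7]
  2-simplices (12): [1,2,3], [1,2,4], [1,3,5], [1,4,6], [1,5,6], [2,3,6], [2,4,7], [2,5,6], [2,5,7], [3,5,7], [3,6,7], [4,6,7]

Hence C_0 ≅ Z^7, C_1 ≅ Z^18, C_2 ≅ Z^12.

Boundary ∂_1: C_1 → C_0 maps an edge to its endpoints' difference, ∂[p,q] = q − p. For instance
  ∂[2,3] = [3] − [2].
As a 7×18 matrix over Z this has rank 6, with invariant factors (1,1,1,1,1,1).

∂_2: C_2 → C_1 sends each 2-simplex [p,q,r] to [q,r] − [p,r] + [p,q]. For instance
  ∂[1,3,5] = [3,5] − [1,5] + [1,3],
  ∂[3,5,7] = [5,7] − [3,7] + [3,5].
This gives a 18×12 integer matrix of rank 12; reducing to Smith normal form yields diagonal entries (1,1,1,1,1,1,1,1,1,1,1,2).

Now H_k = ker ∂_k / im ∂_{k+1}, so:

  H_0: rank C_0 − rank ∂_1 = 7 − 6 = 1, and the invariant factors of ∂_1 are all 1, so H_0 ≅ Z.
  H_1: rank ker ∂_1 − rank ∂_2 = (18 − 6) − 12 = 0, and ∂_2 has invariant factor 2 > 1, so H_1 ≅ Z/2.
  H_2: rank ker ∂_2 − rank ∂_3 = (12 − 12) − 0 = 0, and there is no ∂_3, so H_2 ≅ 0.

As a check, the Euler characteristic is 7 − 18 + 12 = 1, which agrees with 1 − 0 + 0 = 1.

H_0 = Z,  H_1 = Z/2,  H_2 = 0.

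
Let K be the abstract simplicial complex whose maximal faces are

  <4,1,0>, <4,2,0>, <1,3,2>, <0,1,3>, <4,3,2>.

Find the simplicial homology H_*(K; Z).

H_0 ≅ Z,  H_1 ≅ Z,  H_2 = 0.

Order the vertices as 0 < 1 < 2 < 3 < 4. Listing each simplex with vertices in this order, K has dimension 2 with simplices:

  0-simplices (5): [0], [1], [2], [3], [4]
  1-simplices (10): [0,1], [0,2], [0,3], [0,4], [1,2], [1,3], [1,4], [2,3], [2,4], [3,4]
  2-simplices (5): [0,1,3], [0,1,4], [0,2,4], [1,2,3], [2,3,4]

giving chain groups C_0 ≅ Z^5, C_1 ≅ Z^10, C_2 ≅ Z^5.

The boundary map ∂_1: C_1 → C_0 maps an edge to its endpoints' difference, ∂[p,q] = q − p. For instance
  ∂[1,2] = [2] − [1].
The 5×10 boundary matrix has rank 4 and Smith normal form diag(1,1,1,1).

∂_2: C_2 → C_1 acts by ∂[p,q,r] = [q,r] − [p,r] + [p,q]. For instance
  ∂[0,1,3] = [1,3] − [0,3] + [0,1],
  ∂[2,3,4] = [3,4] − [2,4] + [2,3].
The resulting 10×5 matrix has rank 5, and its Smith normal form has invariant factors (1,1,1,1,1).

From H_k ≅ ker(∂_k) / im(∂_{k+1}) we obtain:

  H_0: rank C_0 − rank ∂_1 = 5 − 4 = 1, and the invariant factors of ∂_1 are all 1, so H_0 = Z.
  H_1: rank ker ∂_1 − rank ∂_2 = (10 − 4) − 5 = 1, and the invariant factors of ∂_2 are all 1, so H_1 = Z.
  H_2: rank ker ∂_2 − rank ∂_3 = (5 − 5) − 0 = 0, and there is no ∂_3, so H_2 = 0.

As a check, the Euler characteristic is 5 − 10 + 5 = 0, which agrees with 1 − 1 + 0 = 0.
(K is a triangulation of the Möbius band.)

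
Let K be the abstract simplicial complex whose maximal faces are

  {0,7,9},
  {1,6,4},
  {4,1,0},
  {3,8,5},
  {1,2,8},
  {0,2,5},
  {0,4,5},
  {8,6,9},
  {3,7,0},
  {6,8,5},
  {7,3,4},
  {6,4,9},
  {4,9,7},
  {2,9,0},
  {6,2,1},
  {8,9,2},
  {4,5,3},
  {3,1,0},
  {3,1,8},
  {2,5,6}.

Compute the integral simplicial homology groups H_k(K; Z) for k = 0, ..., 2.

Fix the vertex order 0 < 1 < 2 < 3 < 4 < 5 < 6 < 7 < 8 < 9 and write every simplex with vertices in increasing order. Then dim K = 2 and the simplices of K are:

  0-simplices (10): [0], [1], [2], [3], [4], [5], [6], [7], [8], [9]
  1-simplices (30): (30 of them)
  2-simplices (20): (20 of them)

so the chain groups are C_0 ≅ Z^10, C_1 ≅ Z^30, C_2 ≅ Z^20.

∂_1: C_1 → C_0 is given by ∂[p,q] = [q] − [p]. For instance
  ∂[2,6] = [6] − [2].
The resulting 10×30 matrix has rank 9, and its Smith normal form has invariant factors (1,1,1,1,1,1,1,1,1).

∂_2: C_2 → C_1 maps a triangle to the signed sum of its edges. For instance
  ∂[0,1,3] = [1,3] − [0,3] + [0,1],
  ∂[3,4,5] = [4,5] − [3,5] + [3,4].
As a 30×20 matrix over Z this has rank 20, with invariant factors (1,1,1,1,1,1,1,1,1,1,1,1,1,1,1,1,1,1,1,2).

Computing H_k = (kernel of ∂_k) / (image of ∂_{k+1}):

  H_0: rank C_0 − rank ∂_1 = 10 − 9 = 1, and the invariant factors of ∂_1 are all 1, so H_0 = Z.
  H_1: rank ker ∂_1 − rank ∂_2 = (30 − 9) − 20 = 1, and ∂_2 has invariant factor 2 > 1, so H_1 = Z ⊕ Z/2.
  H_2: rank ker ∂_2 − rank ∂_3 = (20 − 20) − 0 = 0, and there is no ∂_3, so H_2 = 0.

As a check, the Euler characteristic is 10 − 30 + 20 = 0, which agrees with 1 − 1 + 0 = 0.

H_0 ≅ Z,  H_1 ≅ Z ⊕ Z/2,  H_2 = 0.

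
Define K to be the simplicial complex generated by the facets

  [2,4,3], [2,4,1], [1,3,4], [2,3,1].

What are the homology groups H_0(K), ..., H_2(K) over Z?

We work with the vertex ordering 1 < 2 < 3 < 4. The simplices of K, each written with vertices in increasing order, are:

  0-simplices (4): [1], [2], [3], [4]
  1-simplices (6): [1,2], [1,3], [1,4], [2,3], [2,4], [3,4]
  2-simplices (4): [1,2,3], [1,2,4], [1,3,4], [2,3,4]

giving chain groups C_0 ≅ Z^4, C_1 ≅ Z^6, C_2 ≅ Z^4.

The boundary map ∂_1: C_1 → C_0 maps an edge to its endpoints' difference, ∂[p,q] = q − p. For instance
  ∂[2,4] = [4] − [2].
As a 4×6 matrix over Z this has rank 3, with invariant factors (1,1,1).

The boundary map ∂_2: C_2 → C_1 sends each 2-simplex [p,q,r] to [q,r] − [p,r] + [p,q]. For instance
  ∂[1,3,4] = [3,4] − [1,4] + [1,3],
  ∂[1,2,4] = [2,4] − [1,4] + [1,2].
The resulting 6×4 matrix has rank 3, and its Smith normal form has invariant factors (1,1,1).

Reading off H_k = ker ∂_k / im ∂_{k+1}:

  H_0: rank C_0 − rank ∂_1 = 4 − 3 = 1, and the invariant factors of ∂_1 are all 1, so H_0 ≅ Z.
  H_1: rank ker ∂_1 − rank ∂_2 = (6 − 3) − 3 = 0, and the invariant factors of ∂_2 are all 1, so H_1 ≅ 0.
  H_2: rank ker ∂_2 − rank ∂_3 = (4 − 3) − 0 = 1, and there is no ∂_3, so H_2 ≅ Z.

As a check, the Euler characteristic is 4 − 6 + 4 = 2, which agrees with 1 − 0 + 1 = 2.

H_0 ≅ Z,  H_1 = 0,  H_2 ≅ Z.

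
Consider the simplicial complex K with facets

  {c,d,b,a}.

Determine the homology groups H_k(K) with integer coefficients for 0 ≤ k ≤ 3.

Fix the vertex order a < b < c < d and write every simplex with vertices in increasing order. Then dim K = 3 and the simplices of K are:

  0-simplices (4): a, b, c, d
  1-simplices (6): ab, ac, ad, bc, bd, cd
  2-simplices (4): abc, abd, acd, bcd
  3-simplices (1): abcd

giving chain groups C_0 ≅ Z^4, C_1 ≅ Z^6, C_2 ≅ Z^4, C_3 ≅ Z^1.

The boundary map ∂_1: C_1 → C_0 sends each edge [p,q] (with p < q) to q − p. For instance
  ∂ab = b − a.
This gives a 4×6 integer matrix of rank 3; reducing to Smith normal form yields diagonal entries (1,1,1).

Boundary ∂_2: C_2 → C_1 acts by ∂[p,q,r] = [q,r] − [p,r] + [p,q]. For instance
  ∂bcd = cd − bd + bc,
  ∂abd = bd − ad + ab.
This gives a 6×4 integer matrix of rank 3; reducing to Smith normal form yields diagonal entries (1,1,1).

Boundary ∂_3: C_3 → C_2 sends each 3-simplex σ to the alternating sum Σ_i (−1)^i (σ with its i-th vertex removed). For instance
  ∂abcd = bcd − acd + abd − abc.
As a 4×1 matrix over Z this has rank 1, with invariant factors (1).

Now H_k = ker ∂_k / im ∂_{k+1}, so:

  H_0: rank C_0 − rank ∂_1 = 4 − 3 = 1, and the invariant factors of ∂_1 are all 1, so H_0 = Z.
  H_1: rank ker ∂_1 − rank ∂_2 = (6 − 3) − 3 = 0, and the invariant factors of ∂_2 are all 1, so H_1 = 0.
  H_2: rank ker ∂_2 − rank ∂_3 = (4 − 3) − 1 = 0, and the invariant factors of ∂_3 are all 1, so H_2 = 0.
  H_3: rank ker ∂_3 − rank ∂_4 = (1 − 1) − 0 = 0, and there is no ∂_4, so H_3 = 0.

As a check, the Euler characteristic is 4 − 6 + 4 − 1 = 1, which agrees with 1 − 0 + 0 − 0 = 1.

H_0 = Z,  H_1 = 0,  H_2 = 0,  H_3 = 0.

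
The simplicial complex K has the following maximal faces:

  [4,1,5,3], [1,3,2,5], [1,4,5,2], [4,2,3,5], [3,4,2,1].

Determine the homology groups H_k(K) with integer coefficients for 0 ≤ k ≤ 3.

Order the vertices as 1 < 2 < 3 < 4 < 5. Listing each simplex with vertices in this order, K has dimension 3 with simplices:

  0-simplices (5): [1], [2], [3], [4], [5]
  1-simplices (10): [1,2], [1,3], [1,4], [1,5], [2,3], [2,4], [2,5], [3,4], [3,5], [4,5]
  2-simplices (10): [1,2,3], [1,2,4], [1,2,5], [1,3,4], [1,3,5], [1,4,5], [2,3,4], [2,3,5], [2,4,5], [3,4,5]
  3-simplices (5): [1,2,3,4], [1,2,3,5], [1,2,4,5], [1,3,4,5], [2,3,4,5]

so the chain groups are C_0 ≅ Z^5, C_1 ≅ Z^10, C_2 ≅ Z^10, C_3 ≅ Z^5.

The boundary map ∂_1: C_1 → C_0 maps an edge to its endpoints' difference, ∂[p,q] = q − p. For instance
  ∂[3,5] = [5] − [3].
The 5×10 boundary matrix has rank 4 and Smith normal form diag(1,1,1,1).

∂_2: C_2 → C_1 acts by ∂[p,q,r] = [q,r] − [p,r] + [p,q]. For instance
  ∂[1,4,5] = [4,5] − [1,5] + [1,4],
  ∂[1,2,4] = [2,4] − [1,4] + [1,2].
The 10×10 boundary matrix has rank 6 and Smith normal form diag(1,1,1,1,1,1).

The boundary map ∂_3: C_3 → C_2 sends each 3-simplex σ to the alternating sum Σ_i (−1)^i (σ with its i-th vertex removed). For instance
  ∂[1,3,4,5] = [3,4,5] − [1,4,5] + [1,3,5] − [1,3,4],
  ∂[1,2,3,5] = [2,3,5] − [1,3,5] + [1,2,5] − [1,2,3].
As a 10×5 matrix over Z this has rank 4, with invariant factors (1,1,1,1).

Now H_k = ker ∂_k / im ∂_{k+1}, so:

  H_0: rank C_0 − rank ∂_1 = 5 − 4 = 1, and the invariant factors of ∂_1 are all 1, so H_0 ≅ Z.
  H_1: rank ker ∂_1 − rank ∂_2 = (10 − 4) − 6 = 0, and the invariant factors of ∂_2 are all 1, so H_1 ≅ 0.
  H_2: rank ker ∂_2 − rank ∂_3 = (10 − 6) − 4 = 0, and the invariant factors of ∂_3 are all 1, so H_2 ≅ 0.
  H_3: rank ker ∂_3 − rank ∂_4 = (5 − 4) − 0 = 1, and there is no ∂_4, so H_3 ≅ Z.

H_0 = Z,  H_1 = 0,  H_2 = 0,  H_3 = Z.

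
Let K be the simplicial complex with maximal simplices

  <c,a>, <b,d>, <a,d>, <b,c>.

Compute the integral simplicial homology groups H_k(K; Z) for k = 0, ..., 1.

H_0 = Z,  H_1 = Z.

K has 4 vertices, 4 edges.
rank ∂_0 = 0, rank ∂_1 = 3 ⇒ b_0 = 4 − 0 − 3 = 1; all invariant factors of ∂_1 are 1 so no torsion. So H_0 = Z.
rank ∂_1 = 3, rank ∂_2 = 0 ⇒ b_1 = 4 − 3 − 0 = 1. So H_1 = Z.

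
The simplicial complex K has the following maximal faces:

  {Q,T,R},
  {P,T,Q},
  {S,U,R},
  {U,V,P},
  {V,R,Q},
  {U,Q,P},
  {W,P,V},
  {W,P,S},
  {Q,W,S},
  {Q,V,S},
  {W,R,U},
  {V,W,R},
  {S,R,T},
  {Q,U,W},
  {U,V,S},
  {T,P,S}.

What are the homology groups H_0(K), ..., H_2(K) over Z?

H_0 ≅ Z,  H_1 ≅ Z^2,  H_2 ≅ Z.

Take the total order P < Q < R < S < T < U < V < W on the vertex set. Then K (dimension 2) consists of the simplices:

  0-simplices (8): P, Q, R, S, T, U, V, W
  1-simplices (24): PQ, PS, PT, PU, PV, PW, QR, QS, QT, QU, QV, QW, RS, RT, RU, RV, RW, ST, SU, SV, SW, UV, UW, VW
  2-simplices (16): PQT, PQU, PST, PSW, PUV, PVW, QRT, QRV, QSV, QSW, QUW, RST, RSU, RUW, RVW, SUV

so the chain groups are C_0 ≅ Z^8, C_1 ≅ Z^24, C_2 ≅ Z^16.

∂_1: C_1 → C_0 is given by ∂[p,q] = [q] − [p]. For instance
  ∂VW = W − V.
The resulting 8×24 matrix has rank 7, and its Smith normal form has invariant factors (1,1,1,1,1,1,1).

The boundary map ∂_2: C_2 → C_1 maps a triangle to the signed sum of its edges. For instance
  ∂PVW = VW − PW + PV,
  ∂SUV = UV − SV + SU.
This gives a 24×16 integer matrix of rank 15; reducing to Smith normal form yields diagonal entries (1,1,1,1,1,1,1,1,1,1,1,1,1,1,1).

Reading off H_k = ker ∂_k / im ∂_{k+1}:

  H_0: rank C_0 − rank ∂_1 = 8 − 7 = 1, and the invariant factors of ∂_1 are all 1, so H_0 ≅ Z.
  H_1: rank ker ∂_1 − rank ∂_2 = (24 − 7) − 15 = 2, and the invariant factors of ∂_2 are all 1, so H_1 ≅ Z^2.
  H_2: rank ker ∂_2 − rank ∂_3 = (16 − 15) − 0 = 1, and there is no ∂_3, so H_2 ≅ Z.

As a check, the Euler characteristic is 8 − 24 + 16 = 0, which agrees with 1 − 2 + 1 = 0.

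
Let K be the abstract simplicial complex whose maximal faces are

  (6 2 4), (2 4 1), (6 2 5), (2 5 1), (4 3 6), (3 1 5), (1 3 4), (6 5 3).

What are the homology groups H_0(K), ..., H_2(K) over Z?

K has 6 vertices, 12 edges, 8 triangles.
rank ∂_0 = 0, rank ∂_1 = 5 ⇒ b_0 = 6 − 0 − 5 = 1; all invariant factors of ∂_1 are 1 so no torsion. So H_0 ≅ Z.
rank ∂_1 = 5, rank ∂_2 = 7 ⇒ b_1 = 12 − 5 − 7 = 0; all invariant factors of ∂_2 are 1 so no torsion. So H_1 ≅ 0.
rank ∂_2 = 7, rank ∂_3 = 0 ⇒ b_2 = 8 − 7 − 0 = 1. So H_2 ≅ Z.

H_0 = Z,  H_1 = 0,  H_2 = Z.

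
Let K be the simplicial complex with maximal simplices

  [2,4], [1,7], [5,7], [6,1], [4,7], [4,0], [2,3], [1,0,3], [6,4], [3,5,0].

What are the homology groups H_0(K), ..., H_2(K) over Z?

Order the vertices as 0 < 1 < 2 < 3 < 4 < 5 < 6 < 7. Listing each simplex with vertices in this order, K has dimension 2 with simplices:

  0-simplices (8): [0], [1], [2], [3], [4], [5], [6], [7]
  1-simplices (13): [0,1], [0,3], [0,4], [0,5], [1,3], [1,6], [1,7], [2,3], [2,4], [3,5], [4,6], [4,7], [5,7]
  2-simplices (2): [0,1,3], [0,3,5]

giving chain groups C_0 ≅ Z^8, C_1 ≅ Z^13, C_2 ≅ Z^2.

The boundary map ∂_1: C_1 → C_0 is given by ∂[p,q] = [q] − [p].
The 8×13 boundary matrix has rank 7 and Smith normal form diag(1,1,1,1,1,1,1).

Boundary ∂_2: C_2 → C_1 sends each 2-simplex [p,q,r] to [q,r] − [p,r] + [p,q]. For instance
  ∂[0,1,3] = [1,3] − [0,3] + [0,1],
  ∂[0,3,5] = [3,5] − [0,5] + [0,3].
As a 13×2 matrix over Z this has rank 2, with invariant factors (1,1).

Computing H_k = (kernel of ∂_k) / (image of ∂_{k+1}):

  H_0: rank C_0 − rank ∂_1 = 8 − 7 = 1, and the invariant factors of ∂_1 are all 1, so H_0 ≅ Z.
  H_1: rank ker ∂_1 − rank ∂_2 = (13 − 7) − 2 = 4, and the invariant factors of ∂_2 are all 1, so H_1 ≅ Z^4.
  H_2: rank ker ∂_2 − rank ∂_3 = (2 − 2) − 0 = 0, and there is no ∂_3, so H_2 ≅ 0.

H_0 ≅ Z,  H_1 ≅ Z^4,  H_2 = 0.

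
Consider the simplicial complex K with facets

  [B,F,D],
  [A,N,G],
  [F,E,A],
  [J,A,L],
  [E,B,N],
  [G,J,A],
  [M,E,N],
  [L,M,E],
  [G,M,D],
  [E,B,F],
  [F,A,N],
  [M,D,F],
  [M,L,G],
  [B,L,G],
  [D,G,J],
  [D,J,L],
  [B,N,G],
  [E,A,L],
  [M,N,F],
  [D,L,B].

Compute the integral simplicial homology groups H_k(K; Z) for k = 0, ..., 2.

Take the total order A < B < D < E < F < G < J < L < M < N on the vertex set. Then K (dimension 2) consists of the simplices:

  0-simplices (10): A, B, D, E, F, G, J, L, M, N
  1-simplices (30): AE, AF, AG, AJ, AL, AN, BD, BE, BF, BG, BL, BN, DF, DG, DJ, DL, DM, EF, EL, EM, EN, FM, FN, GJ, GL, GM, GN, JL, LM, MN
  2-simplices (20): AEF, AEL, AFN, AGJ, AGN, AJL, BDF, BDL, BEF, BEN, BGL, BGN, DFM, DGJ, DGM, DJL, ELM, EMN, FMN, GLM

giving chain groups C_0 ≅ Z^10, C_1 ≅ Z^30, C_2 ≅ Z^20.

The boundary map ∂_1: C_1 → C_0 maps an edge to its endpoints' difference, ∂[p,q] = q − p. For instance
  ∂DL = L − D.
This gives a 10×30 integer matrix of rank 9; reducing to Smith normal form yields diagonal entries (1,1,1,1,1,1,1,1,1).

The boundary map ∂_2: C_2 → C_1 maps a triangle to the signed sum of its edges. For instance
  ∂DGJ = GJ − DJ + DG,
  ∂BDF = DF − BF + BD.
This gives a 30×20 integer matrix of rank 20; reducing to Smith normal form yields diagonal entries (1,1,1,1,1,1,1,1,1,1,1,1,1,1,1,1,1,1,1,2).

From H_k ≅ ker(∂_k) / im(∂_{k+1}) we obtain:

  H_0: rank C_0 − rank ∂_1 = 10 − 9 = 1, and the invariant factors of ∂_1 are all 1, so H_0 ≅ Z.
  H_1: rank ker ∂_1 − rank ∂_2 = (30 − 9) − 20 = 1, and ∂_2 has invariant factor 2 > 1, so H_1 ≅ Z ⊕ Z/2Z.
  H_2: rank ker ∂_2 − rank ∂_3 = (20 − 20) − 0 = 0, and there is no ∂_3, so H_2 ≅ 0.

H_0 ≅ Z,  H_1 ≅ Z ⊕ Z/2Z,  H_2 = 0.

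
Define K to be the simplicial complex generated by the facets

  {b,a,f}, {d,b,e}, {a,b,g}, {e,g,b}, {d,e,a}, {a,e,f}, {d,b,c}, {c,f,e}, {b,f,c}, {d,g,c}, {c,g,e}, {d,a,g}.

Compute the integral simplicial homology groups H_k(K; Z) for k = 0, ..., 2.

H_0 ≅ Z,  H_1 ≅ Z/2,  H_2 = 0.

We work with the vertex ordering a < b < c < d < e < f < g. The simplices of K, each written with vertices in increasing order, are:

  0-simplices (7): a, b, c, d, e, f, g
  1-simplices (18): ab, ad, ae, af, ag, bc, bd, be, bf, bg, cd, ce, cf, cg, de, dg, ef, eg
  2-simplices (12): abf, abg, ade, adg, aef, bcd, bcf, bde, beg, cdg, cef, ceg

giving chain groups C_0 ≅ Z^7, C_1 ≅ Z^18, C_2 ≅ Z^12.

∂_1: C_1 → C_0 sends each edge [p,q] (with p < q) to q − p.
This gives a 7×18 integer matrix of rank 6; reducing to Smith normal form yields diagonal entries (1,1,1,1,1,1).

∂_2: C_2 → C_1 maps a triangle to the signed sum of its edges. For instance
  ∂beg = eg − bg + be,
  ∂bde = de − be + bd.
The resulting 18×12 matrix has rank 12, and its Smith normal form has invariant factors (1,1,1,1,1,1,1,1,1,1,1,2).

From H_k ≅ ker(∂_k) / im(∂_{k+1}) we obtain:

  H_0: rank C_0 − rank ∂_1 = 7 − 6 = 1, and the invariant factors of ∂_1 are all 1, so H_0 ≅ Z.
  H_1: rank ker ∂_1 − rank ∂_2 = (18 − 6) − 12 = 0, and ∂_2 has invariant factor 2 > 1, so H_1 ≅ Z/2.
  H_2: rank ker ∂_2 − rank ∂_3 = (12 − 12) − 0 = 0, and there is no ∂_3, so H_2 ≅ 0.

As a check, the Euler characteristic is 7 − 18 + 12 = 1, which agrees with 1 − 0 + 0 = 1.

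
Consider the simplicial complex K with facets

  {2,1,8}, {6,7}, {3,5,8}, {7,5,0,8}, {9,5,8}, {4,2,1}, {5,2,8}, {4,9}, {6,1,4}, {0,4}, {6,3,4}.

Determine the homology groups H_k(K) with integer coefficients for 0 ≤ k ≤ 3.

H_0 ≅ Z,  H_1 ≅ Z^4,  H_2 = 0,  H_3 = 0.

K has 10 vertices, 23 edges, 11 triangles, 1 3-simplex.
rank ∂_0 = 0, rank ∂_1 = 9 ⇒ b_0 = 10 − 0 − 9 = 1; all invariant factors of ∂_1 are 1 so no torsion. So H_0 = Z.
rank ∂_1 = 9, rank ∂_2 = 10 ⇒ b_1 = 23 − 9 − 10 = 4; all invariant factors of ∂_2 are 1 so no torsion. So H_1 = Z^4.
rank ∂_2 = 10, rank ∂_3 = 1 ⇒ b_2 = 11 − 10 − 1 = 0; all invariant factors of ∂_3 are 1 so no torsion. So H_2 = 0.
rank ∂_3 = 1, rank ∂_4 = 0 ⇒ b_3 = 1 − 1 − 0 = 0. So H_3 = 0.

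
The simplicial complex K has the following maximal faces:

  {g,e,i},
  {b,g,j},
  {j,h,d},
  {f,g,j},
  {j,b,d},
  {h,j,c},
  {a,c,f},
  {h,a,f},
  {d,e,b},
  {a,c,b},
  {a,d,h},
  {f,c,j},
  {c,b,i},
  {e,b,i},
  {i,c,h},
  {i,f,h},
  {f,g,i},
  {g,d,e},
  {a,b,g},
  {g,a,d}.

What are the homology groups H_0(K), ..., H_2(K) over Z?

Fix the vertex order a < b < c < d < e < f < g < h < i < j and write every simplex with vertices in increasing order. Then dim K = 2 and the simplices of K are:

  0-simplices (10): a, b, c, d, e, f, g, h, i, j
  1-simplices (30): ab, ac, ad, af, ag, ah, bc, bd, be, bg, bi, bj, cf, ch, ci, cj, de, dg, dh, dj, eg, ei, fg, fh, fi, fj, gi, gj, hi, hj
  2-simplices (20): abc, abg, acf, adg, adh, afh, bci, bde, bdj, bei, bgj, cfj, chi, chj, deg, dhj, egi, fgi, fgj, fhi

Hence C_0 ≅ Z^10, C_1 ≅ Z^30, C_2 ≅ Z^20.

∂_1: C_1 → C_0 sends each edge [p,q] (with p < q) to q − p.
The resulting 10×30 matrix has rank 9, and its Smith normal form has invariant factors (1,1,1,1,1,1,1,1,1).

The boundary map ∂_2: C_2 → C_1 sends each 2-simplex [p,q,r] to [q,r] − [p,r] + [p,q]. For instance
  ∂adg = dg − ag + ad,
  ∂chj = hj − cj + ch.
This gives a 30×20 integer matrix of rank 20; reducing to Smith normal form yields diagonal entries (1,1,1,1,1,1,1,1,1,1,1,1,1,1,1,1,1,1,1,2).

Reading off H_k = ker ∂_k / im ∂_{k+1}:

  H_0: rank C_0 − rank ∂_1 = 10 − 9 = 1, and the invariant factors of ∂_1 are all 1, so H_0 ≅ Z.
  H_1: rank ker ∂_1 − rank ∂_2 = (30 − 9) − 20 = 1, and ∂_2 has invariant factor 2 > 1, so H_1 ≅ Z ⊕ Z/2Z.
  H_2: rank ker ∂_2 − rank ∂_3 = (20 − 20) − 0 = 0, and there is no ∂_3, so H_2 ≅ 0.

As a check, the Euler characteristic is 10 − 30 + 20 = 0, which agrees with 1 − 1 + 0 = 0.
(K is a triangulation of the Klein bottle.)

H_0 ≅ Z,  H_1 ≅ Z ⊕ Z/2Z,  H_2 = 0.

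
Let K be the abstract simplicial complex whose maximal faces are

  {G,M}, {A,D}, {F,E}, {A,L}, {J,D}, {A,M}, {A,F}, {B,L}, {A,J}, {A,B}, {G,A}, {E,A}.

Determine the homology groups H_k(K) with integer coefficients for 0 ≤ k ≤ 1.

H_0 ≅ Z,  H_1 ≅ Z^4.

Order the vertices as A < B < D < E < F < G < J < L < M. Listing each simplex with vertices in this order, K has dimension 1 with simplices:

  0-simplices (9): A, B, D, E, F, G, J, L, M
  1-simplices (12): AB, AD, AE, AF, AG, AJ, AL, AM, BL, DJ, EF, GM

so the chain groups are C_0 ≅ Z^9, C_1 ≅ Z^12.

∂_1: C_1 → C_0 maps an edge to its endpoints' difference, ∂[p,q] = q − p. For instance
  ∂AL = L − A.
As a 9×12 matrix over Z this has rank 8, with invariant factors (1,1,1,1,1,1,1,1).

Now H_k = ker ∂_k / im ∂_{k+1}, so:

  H_0: rank C_0 − rank ∂_1 = 9 − 8 = 1, and the invariant factors of ∂_1 are all 1, so H_0 = Z.
  H_1: rank ker ∂_1 − rank ∂_2 = (12 − 8) − 0 = 4, and there is no ∂_2, so H_1 = Z^4.

(K is a triangulation of a wedge of 4 circles.)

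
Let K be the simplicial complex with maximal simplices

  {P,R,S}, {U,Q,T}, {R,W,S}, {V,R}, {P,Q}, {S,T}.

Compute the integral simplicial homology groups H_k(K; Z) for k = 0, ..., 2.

K has 8 vertices, 11 edges, 3 triangles.
rank ∂_0 = 0, rank ∂_1 = 7 ⇒ b_0 = 8 − 0 − 7 = 1; all invariant factors of ∂_1 are 1 so no torsion. So H_0 = Z.
rank ∂_1 = 7, rank ∂_2 = 3 ⇒ b_1 = 11 − 7 − 3 = 1; all invariant factors of ∂_2 are 1 so no torsion. So H_1 = Z.
rank ∂_2 = 3, rank ∂_3 = 0 ⇒ b_2 = 3 − 3 − 0 = 0. So H_2 = 0.

H_0 = Z,  H_1 = Z,  H_2 = 0.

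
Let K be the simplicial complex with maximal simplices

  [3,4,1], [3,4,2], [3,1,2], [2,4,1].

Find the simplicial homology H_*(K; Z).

Take the total order 1 < 2 < 3 < 4 on the vertex set. Then K (dimension 2) consists of the simplices:

  0-simplices (4): [1], [2], [3], [4]
  1-simplices (6): [1,2], [1,3], [1,4], [2,3], [2,4], [3,4]
  2-simplices (4): [1,2,3], [1,2,4], [1,3,4], [2,3,4]

giving chain groups C_0 ≅ Z^4, C_1 ≅ Z^6, C_2 ≅ Z^4.

The boundary map ∂_1: C_1 → C_0 maps an edge to its endpoints' difference, ∂[p,q] = q − p. For instance
  ∂[3,4] = [4] − [3].
The 4×6 boundary matrix has rank 3 and Smith normal form diag(1,1,1).

Boundary ∂_2: C_2 → C_1 acts by ∂[p,q,r] = [q,r] − [p,r] + [p,q]. For instance
  ∂[2,3,4] = [3,4] − [2,4] + [2,3],
  ∂[1,3,4] = [3,4] − [1,4] + [1,3].
As a 6×4 matrix over Z this has rank 3, with invariant factors (1,1,1).

Reading off H_k = ker ∂_k / im ∂_{k+1}:

  H_0: rank C_0 − rank ∂_1 = 4 − 3 = 1, and the invariant factors of ∂_1 are all 1, so H_0 = Z.
  H_1: rank ker ∂_1 − rank ∂_2 = (6 − 3) − 3 = 0, and the invariant factors of ∂_2 are all 1, so H_1 = 0.
  H_2: rank ker ∂_2 − rank ∂_3 = (4 − 3) − 0 = 1, and there is no ∂_3, so H_2 = Z.

H_0 = Z,  H_1 = 0,  H_2 = Z.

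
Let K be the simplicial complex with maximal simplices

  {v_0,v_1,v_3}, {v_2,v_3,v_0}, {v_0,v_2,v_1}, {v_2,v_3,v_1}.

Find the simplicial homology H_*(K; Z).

H_0 = Z,  H_1 = 0,  H_2 = Z.

Take the total order v_0 < v_1 < v_2 < v_3 on the vertex set. Then K (dimension 2) consists of the simplices:

  0-simplices (4): [v_0], [v_1], [v_2], [v_3]
  1-simplices (6): [v_0,v_1], [v_0,v_2], [v_0,v_3], [v_1,v_2], [v_1,v_3], [v_2,v_3]
  2-simplices (4): [v_0,v_1,v_2], [v_0,v_1,v_3], [v_0,v_2,v_3], [v_1,v_2,v_3]

giving chain groups C_0 ≅ Z^4, C_1 ≅ Z^6, C_2 ≅ Z^4.

∂_1: C_1 → C_0 maps an edge to its endpoints' difference, ∂[p,q] = q − p.
The 4×6 boundary matrix has rank 3 and Smith normal form diag(1,1,1).

The boundary map ∂_2: C_2 → C_1 acts by ∂[p,q,r] = [q,r] − [p,r] + [p,q]. For instance
  ∂[v_0,v_1,v_3] = [v_1,v_3] − [v_0,v_3] + [v_0,v_1],
  ∂[v_0,v_1,v_2] = [v_1,v_2] − [v_0,v_2] + [v_0,v_1].
This gives a 6×4 integer matrix of rank 3; reducing to Smith normal form yields diagonal entries (1,1,1).

Now H_k = ker ∂_k / im ∂_{k+1}, so:

  H_0: rank C_0 − rank ∂_1 = 4 − 3 = 1, and the invariant factors of ∂_1 are all 1, so H_0 ≅ Z.
  H_1: rank ker ∂_1 − rank ∂_2 = (6 − 3) − 3 = 0, and the invariant factors of ∂_2 are all 1, so H_1 ≅ 0.
  H_2: rank ker ∂_2 − rank ∂_3 = (4 − 3) − 0 = 1, and there is no ∂_3, so H_2 ≅ Z.

As a check, the Euler characteristic is 4 − 6 + 4 = 2, which agrees with 1 − 0 + 1 = 2.
(K is a triangulation of the 2-sphere S^2.)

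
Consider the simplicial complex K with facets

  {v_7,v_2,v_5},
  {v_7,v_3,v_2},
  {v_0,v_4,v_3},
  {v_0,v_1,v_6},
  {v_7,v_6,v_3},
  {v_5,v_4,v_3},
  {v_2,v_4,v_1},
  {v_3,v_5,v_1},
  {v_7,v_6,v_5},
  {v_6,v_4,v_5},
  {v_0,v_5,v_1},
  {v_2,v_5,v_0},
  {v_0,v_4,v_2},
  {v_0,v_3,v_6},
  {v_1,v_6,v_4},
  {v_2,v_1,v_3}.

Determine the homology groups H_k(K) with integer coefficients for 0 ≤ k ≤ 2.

H_0 ≅ Z,  H_1 ≅ Z^2,  H_2 ≅ Z.

We work with the vertex ordering v_0 < v_1 < v_2 < v_3 < v_4 < v_5 < v_6 < v_7. The simplices of K, each written with vertices in increasing order, are:

  0-simplices (8): [v_0], [v_1], [v_2], [v_3], [v_4], [v_5], [v_6], [v_7]
  1-simplices (24): (24 of them)
  2-simplices (16): (16 of them)

so the chain groups are C_0 ≅ Z^8, C_1 ≅ Z^24, C_2 ≅ Z^16.

Boundary ∂_1: C_1 → C_0 is given by ∂[p,q] = [q] − [p].
As a 8×24 matrix over Z this has rank 7, with invariant factors (1,1,1,1,1,1,1).

Boundary ∂_2: C_2 → C_1 acts by ∂[p,q,r] = [q,r] − [p,r] + [p,q]. For instance
  ∂[v_1,v_3,v_5] = [v_3,v_5] − [v_1,v_5] + [v_1,v_3],
  ∂[v_1,v_4,v_6] = [v_4,v_6] − [v_1,v_6] + [v_1,v_4].
As a 24×16 matrix over Z this has rank 15, with invariant factors (1,1,1,1,1,1,1,1,1,1,1,1,1,1,1).

Now H_k = ker ∂_k / im ∂_{k+1}, so:

  H_0: rank C_0 − rank ∂_1 = 8 − 7 = 1, and the invariant factors of ∂_1 are all 1, so H_0 = Z.
  H_1: rank ker ∂_1 − rank ∂_2 = (24 − 7) − 15 = 2, and the invariant factors of ∂_2 are all 1, so H_1 = Z^2.
  H_2: rank ker ∂_2 − rank ∂_3 = (16 − 15) − 0 = 1, and there is no ∂_3, so H_2 = Z.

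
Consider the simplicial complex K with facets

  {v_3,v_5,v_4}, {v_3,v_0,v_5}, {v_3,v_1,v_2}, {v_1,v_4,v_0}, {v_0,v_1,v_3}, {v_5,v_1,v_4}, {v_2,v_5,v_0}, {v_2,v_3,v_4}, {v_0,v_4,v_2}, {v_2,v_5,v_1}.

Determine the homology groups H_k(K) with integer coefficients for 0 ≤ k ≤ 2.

H_0 ≅ Z,  H_1 ≅ Z/2Z,  H_2 = 0.

Order the vertices as v_0 < v_1 < v_2 < v_3 < v_4 < v_5. Listing each simplex with vertices in this order, K has dimension 2 with simplices:

  0-simplices (6): [v_0], [v_1], [v_2], [v_3], [v_4], [v_5]
  1-simplices (15): (15 of them)
  2-simplices (10): [v_0,v_1,v_3], [v_0,v_1,v_4], [v_0,v_2,v_4], [v_0,v_2,v_5], [v_0,v_3,v_5], [v_1,v_2,v_3], [v_1,v_2,v_5], [v_1,v_4,v_5], [v_2,v_3,v_4], [v_3,v_4,v_5]

Hence C_0 ≅ Z^6, C_1 ≅ Z^15, C_2 ≅ Z^10.

Boundary ∂_1: C_1 → C_0 sends each edge [p,q] (with p < q) to q − p.
As a 6×15 matrix over Z this has rank 5, with invariant factors (1,1,1,1,1).

The boundary map ∂_2: C_2 → C_1 sends each 2-simplex [p,q,r] to [q,r] − [p,r] + [p,q]. For instance
  ∂[v_1,v_2,v_3] = [v_2,v_3] − [v_1,v_3] + [v_1,v_2],
  ∂[v_3,v_4,v_5] = [v_4,v_5] − [v_3,v_5] + [v_3,v_4].
The resulting 15×10 matrix has rank 10, and its Smith normal form has invariant factors (1,1,1,1,1,1,1,1,1,2).

Reading off H_k = ker ∂_k / im ∂_{k+1}:

  H_0: rank C_0 − rank ∂_1 = 6 − 5 = 1, and the invariant factors of ∂_1 are all 1, so H_0 ≅ Z.
  H_1: rank ker ∂_1 − rank ∂_2 = (15 − 5) − 10 = 0, and ∂_2 has invariant factor 2 > 1, so H_1 ≅ Z/2Z.
  H_2: rank ker ∂_2 − rank ∂_3 = (10 − 10) − 0 = 0, and there is no ∂_3, so H_2 ≅ 0.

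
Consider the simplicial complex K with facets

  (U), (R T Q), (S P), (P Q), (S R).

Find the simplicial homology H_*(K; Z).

H_0 ≅ Z^2,  H_1 ≅ Z,  H_2 = 0.

Take the total order P < Q < R < S < T < U on the vertex set. Then K (dimension 2) consists of the simplices:

  0-simplices (6): P, Q, R, S, T, U
  1-simplices (6): PQ, PS, QR, QT, RS, RT
  2-simplices (1): QRT

giving chain groups C_0 ≅ Z^6, C_1 ≅ Z^6, C_2 ≅ Z^1.

The boundary map ∂_1: C_1 → C_0 maps an edge to its endpoints' difference, ∂[p,q] = q − p.
The resulting 6×6 matrix has rank 4, and its Smith normal form has invariant factors (1,1,1,1).

∂_2: C_2 → C_1 sends each 2-simplex [p,q,r] to [q,r] − [p,r] + [p,q]. For instance
  ∂QRT = RT − QT + QR.
As a 6×1 matrix over Z this has rank 1, with invariant factors (1).

Computing H_k = (kernel of ∂_k) / (image of ∂_{k+1}):

  H_0: rank C_0 − rank ∂_1 = 6 − 4 = 2, and the invariant factors of ∂_1 are all 1, so H_0 ≅ Z^2.
  H_1: rank ker ∂_1 − rank ∂_2 = (6 − 4) − 1 = 1, and the invariant factors of ∂_2 are all 1, so H_1 ≅ Z.
  H_2: rank ker ∂_2 − rank ∂_3 = (1 − 1) − 0 = 0, and there is no ∂_3, so H_2 ≅ 0.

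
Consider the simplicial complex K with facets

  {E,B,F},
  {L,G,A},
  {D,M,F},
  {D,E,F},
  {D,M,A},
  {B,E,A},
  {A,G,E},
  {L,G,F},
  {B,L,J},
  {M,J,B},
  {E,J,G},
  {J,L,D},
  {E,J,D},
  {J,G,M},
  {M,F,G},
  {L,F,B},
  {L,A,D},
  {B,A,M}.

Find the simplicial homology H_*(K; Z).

H_0 ≅ Z,  H_1 ≅ Z^2,  H_2 ≅ Z.

Take the total order A < B < D < E < F < G < J < L < M on the vertex set. Then K (dimension 2) consists of the simplices:

  0-simplices (9): A, B, D, E, F, G, J, L, M
  1-simplices (27): AB, AD, AE, AG, AL, AM, BE, BF, BJ, BL, BM, DE, DF, DJ, DL, DM, EF, EG, EJ, FG, FL, FM, GJ, GL, GM, JL, JM
  2-simplices (18): ABE, ABM, ADL, ADM, AEG, AGL, BEF, BFL, BJL, BJM, DEF, DEJ, DFM, DJL, EGJ, FGL, FGM, GJM

so the chain groups are C_0 ≅ Z^9, C_1 ≅ Z^27, C_2 ≅ Z^18.

The boundary map ∂_1: C_1 → C_0 sends each edge [p,q] (with p < q) to q − p. For instance
  ∂BJ = J − B.
As a 9×27 matrix over Z this has rank 8, with invariant factors (1,1,1,1,1,1,1,1).

∂_2: C_2 → C_1 maps a triangle to the signed sum of its edges. For instance
  ∂FGL = GL − FL + FG,
  ∂DJL = JL − DL + DJ.
This gives a 27×18 integer matrix of rank 17; reducing to Smith normal form yields diagonal entries (1,1,1,1,1,1,1,1,1,1,1,1,1,1,1,1,1).

Computing H_k = (kernel of ∂_k) / (image of ∂_{k+1}):

  H_0: rank C_0 − rank ∂_1 = 9 − 8 = 1, and the invariant factors of ∂_1 are all 1, so H_0 = Z.
  H_1: rank ker ∂_1 − rank ∂_2 = (27 − 8) − 17 = 2, and the invariant factors of ∂_2 are all 1, so H_1 = Z^2.
  H_2: rank ker ∂_2 − rank ∂_3 = (18 − 17) − 0 = 1, and there is no ∂_3, so H_2 = Z.

As a check, the Euler characteristic is 9 − 27 + 18 = 0, which agrees with 1 − 2 + 1 = 0.
(K is a triangulation of the torus T^2.)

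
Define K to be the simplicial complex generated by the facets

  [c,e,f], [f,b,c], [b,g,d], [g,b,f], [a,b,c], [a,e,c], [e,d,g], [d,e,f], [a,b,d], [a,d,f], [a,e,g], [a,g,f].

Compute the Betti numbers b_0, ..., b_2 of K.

b_0 = 1, b_1 = 0, b_2 = 0.

Order the vertices as a < b < c < d < e < f < g. Listing each simplex with vertices in this order, K has dimension 2 with simplices:

  0-simplices (7): a, b, c, d, e, f, g
  1-simplices (18): ab, ac, ad, ae, af, ag, bc, bd, bf, bg, ce, cf, de, df, dg, ef, eg, fg
  2-simplices (12): abc, abd, ace, adf, aeg, afg, bcf, bdg, bfg, cef, def, deg

Hence C_0 ≅ Z^7, C_1 ≅ Z^18, C_2 ≅ Z^12.

∂_1: C_1 → C_0 maps an edge to its endpoints' difference, ∂[p,q] = q − p.
The 7×18 boundary matrix has rank 6 and Smith normal form diag(1,1,1,1,1,1).

Boundary ∂_2: C_2 → C_1 acts by ∂[p,q,r] = [q,r] − [p,r] + [p,q]. For instance
  ∂deg = eg − dg + de,
  ∂adf = df − af + ad.
The 18×12 boundary matrix has rank 12 and Smith normal form diag(1,1,1,1,1,1,1,1,1,1,1,2).

Computing H_k = (kernel of ∂_k) / (image of ∂_{k+1}):

  H_0: rank C_0 − rank ∂_1 = 7 − 6 = 1, and the invariant factors of ∂_1 are all 1, so H_0 = Z.
  H_1: rank ker ∂_1 − rank ∂_2 = (18 − 6) − 12 = 0, and ∂_2 has invariant factor 2 > 1, so H_1 = Z/2.
  H_2: rank ker ∂_2 − rank ∂_3 = (12 − 12) − 0 = 0, and there is no ∂_3, so H_2 = 0.

As a check, the Euler characteristic is 7 − 18 + 12 = 1, which agrees with 1 − 0 + 0 = 1.
(K is a triangulation of the real projective plane RP^2.)

Hence the Betti numbers are b_0 = 1, b_1 = 0, b_2 = 0.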